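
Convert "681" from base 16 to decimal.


Input: "681" in base 16
Positional expansion:
  Digit '6' (value 6) x 16^2 = 1536
  Digit '8' (value 8) x 16^1 = 128
  Digit '1' (value 1) x 16^0 = 1
Sum = 1665

1665


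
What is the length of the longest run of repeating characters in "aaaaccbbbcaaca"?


Input: "aaaaccbbbcaaca"
Scanning for longest run:
  Position 1 ('a'): continues run of 'a', length=2
  Position 2 ('a'): continues run of 'a', length=3
  Position 3 ('a'): continues run of 'a', length=4
  Position 4 ('c'): new char, reset run to 1
  Position 5 ('c'): continues run of 'c', length=2
  Position 6 ('b'): new char, reset run to 1
  Position 7 ('b'): continues run of 'b', length=2
  Position 8 ('b'): continues run of 'b', length=3
  Position 9 ('c'): new char, reset run to 1
  Position 10 ('a'): new char, reset run to 1
  Position 11 ('a'): continues run of 'a', length=2
  Position 12 ('c'): new char, reset run to 1
  Position 13 ('a'): new char, reset run to 1
Longest run: 'a' with length 4

4


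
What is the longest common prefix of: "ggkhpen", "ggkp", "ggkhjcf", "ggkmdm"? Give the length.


Words: ggkhpen, ggkp, ggkhjcf, ggkmdm
  Position 0: all 'g' => match
  Position 1: all 'g' => match
  Position 2: all 'k' => match
  Position 3: ('h', 'p', 'h', 'm') => mismatch, stop
LCP = "ggk" (length 3)

3


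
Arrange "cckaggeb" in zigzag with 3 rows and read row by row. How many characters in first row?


Zigzag "cckaggeb" into 3 rows:
Placing characters:
  'c' => row 0
  'c' => row 1
  'k' => row 2
  'a' => row 1
  'g' => row 0
  'g' => row 1
  'e' => row 2
  'b' => row 1
Rows:
  Row 0: "cg"
  Row 1: "cagb"
  Row 2: "ke"
First row length: 2

2


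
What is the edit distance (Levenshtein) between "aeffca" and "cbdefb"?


Computing edit distance: "aeffca" -> "cbdefb"
DP table:
           c    b    d    e    f    b
      0    1    2    3    4    5    6
  a   1    1    2    3    4    5    6
  e   2    2    2    3    3    4    5
  f   3    3    3    3    4    3    4
  f   4    4    4    4    4    4    4
  c   5    4    5    5    5    5    5
  a   6    5    5    6    6    6    6
Edit distance = dp[6][6] = 6

6


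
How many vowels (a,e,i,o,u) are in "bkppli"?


Input: bkppli
Checking each character:
  'b' at position 0: consonant
  'k' at position 1: consonant
  'p' at position 2: consonant
  'p' at position 3: consonant
  'l' at position 4: consonant
  'i' at position 5: vowel (running total: 1)
Total vowels: 1

1


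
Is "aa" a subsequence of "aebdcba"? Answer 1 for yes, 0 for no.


Check if "aa" is a subsequence of "aebdcba"
Greedy scan:
  Position 0 ('a'): matches sub[0] = 'a'
  Position 1 ('e'): no match needed
  Position 2 ('b'): no match needed
  Position 3 ('d'): no match needed
  Position 4 ('c'): no match needed
  Position 5 ('b'): no match needed
  Position 6 ('a'): matches sub[1] = 'a'
All 2 characters matched => is a subsequence

1


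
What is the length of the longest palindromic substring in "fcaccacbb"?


Input: "fcaccacbb"
Checking substrings for palindromes:
  [1:7] "caccac" (len 6) => palindrome
  [2:6] "acca" (len 4) => palindrome
  [1:4] "cac" (len 3) => palindrome
  [4:7] "cac" (len 3) => palindrome
  [3:5] "cc" (len 2) => palindrome
  [7:9] "bb" (len 2) => palindrome
Longest palindromic substring: "caccac" with length 6

6


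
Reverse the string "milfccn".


Input: milfccn
Reading characters right to left:
  Position 6: 'n'
  Position 5: 'c'
  Position 4: 'c'
  Position 3: 'f'
  Position 2: 'l'
  Position 1: 'i'
  Position 0: 'm'
Reversed: nccflim

nccflim


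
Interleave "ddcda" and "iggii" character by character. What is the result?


Interleaving "ddcda" and "iggii":
  Position 0: 'd' from first, 'i' from second => "di"
  Position 1: 'd' from first, 'g' from second => "dg"
  Position 2: 'c' from first, 'g' from second => "cg"
  Position 3: 'd' from first, 'i' from second => "di"
  Position 4: 'a' from first, 'i' from second => "ai"
Result: didgcgdiai

didgcgdiai


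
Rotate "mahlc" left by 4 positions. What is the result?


Input: "mahlc", rotate left by 4
First 4 characters: "mahl"
Remaining characters: "c"
Concatenate remaining + first: "c" + "mahl" = "cmahl"

cmahl


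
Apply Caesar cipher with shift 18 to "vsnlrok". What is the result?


Caesar cipher: shift "vsnlrok" by 18
  'v' (pos 21) + 18 = pos 13 = 'n'
  's' (pos 18) + 18 = pos 10 = 'k'
  'n' (pos 13) + 18 = pos 5 = 'f'
  'l' (pos 11) + 18 = pos 3 = 'd'
  'r' (pos 17) + 18 = pos 9 = 'j'
  'o' (pos 14) + 18 = pos 6 = 'g'
  'k' (pos 10) + 18 = pos 2 = 'c'
Result: nkfdjgc

nkfdjgc


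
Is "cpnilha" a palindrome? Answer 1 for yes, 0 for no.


Input: cpnilha
Reversed: ahlinpc
  Compare pos 0 ('c') with pos 6 ('a'): MISMATCH
  Compare pos 1 ('p') with pos 5 ('h'): MISMATCH
  Compare pos 2 ('n') with pos 4 ('l'): MISMATCH
Result: not a palindrome

0


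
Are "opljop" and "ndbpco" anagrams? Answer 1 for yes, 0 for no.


Strings: "opljop", "ndbpco"
Sorted first:  jloopp
Sorted second: bcdnop
Differ at position 0: 'j' vs 'b' => not anagrams

0


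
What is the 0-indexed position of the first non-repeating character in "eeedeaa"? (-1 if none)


Input: eeedeaa
Character frequencies:
  'a': 2
  'd': 1
  'e': 4
Scanning left to right for freq == 1:
  Position 0 ('e'): freq=4, skip
  Position 1 ('e'): freq=4, skip
  Position 2 ('e'): freq=4, skip
  Position 3 ('d'): unique! => answer = 3

3


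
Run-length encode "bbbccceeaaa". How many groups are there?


Input: bbbccceeaaa
Scanning for consecutive runs:
  Group 1: 'b' x 3 (positions 0-2)
  Group 2: 'c' x 3 (positions 3-5)
  Group 3: 'e' x 2 (positions 6-7)
  Group 4: 'a' x 3 (positions 8-10)
Total groups: 4

4


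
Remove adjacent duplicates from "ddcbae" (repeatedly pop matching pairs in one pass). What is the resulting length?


Input: ddcbae
Stack-based adjacent duplicate removal:
  Read 'd': push. Stack: d
  Read 'd': matches stack top 'd' => pop. Stack: (empty)
  Read 'c': push. Stack: c
  Read 'b': push. Stack: cb
  Read 'a': push. Stack: cba
  Read 'e': push. Stack: cbae
Final stack: "cbae" (length 4)

4


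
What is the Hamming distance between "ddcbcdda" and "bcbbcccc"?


Comparing "ddcbcdda" and "bcbbcccc" position by position:
  Position 0: 'd' vs 'b' => differ
  Position 1: 'd' vs 'c' => differ
  Position 2: 'c' vs 'b' => differ
  Position 3: 'b' vs 'b' => same
  Position 4: 'c' vs 'c' => same
  Position 5: 'd' vs 'c' => differ
  Position 6: 'd' vs 'c' => differ
  Position 7: 'a' vs 'c' => differ
Total differences (Hamming distance): 6

6


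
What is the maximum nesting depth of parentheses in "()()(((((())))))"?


Input: "()()(((((())))))"
Tracking depth:
  Position 0 '(': depth becomes 1
  Position 1 ')': depth becomes 0
  Position 2 '(': depth becomes 1
  Position 3 ')': depth becomes 0
  Position 4 '(': depth becomes 1
  Position 5 '(': depth becomes 2
  Position 6 '(': depth becomes 3
  Position 7 '(': depth becomes 4
  Position 8 '(': depth becomes 5
  Position 9 '(': depth becomes 6
  Position 10 ')': depth becomes 5
  Position 11 ')': depth becomes 4
  Position 12 ')': depth becomes 3
  Position 13 ')': depth becomes 2
  Position 14 ')': depth becomes 1
  Position 15 ')': depth becomes 0
Maximum depth reached: 6

6


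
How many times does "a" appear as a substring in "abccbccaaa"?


Searching for "a" in "abccbccaaa"
Scanning each position:
  Position 0: "a" => MATCH
  Position 1: "b" => no
  Position 2: "c" => no
  Position 3: "c" => no
  Position 4: "b" => no
  Position 5: "c" => no
  Position 6: "c" => no
  Position 7: "a" => MATCH
  Position 8: "a" => MATCH
  Position 9: "a" => MATCH
Total occurrences: 4

4


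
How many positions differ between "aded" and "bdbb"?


Comparing "aded" and "bdbb" position by position:
  Position 0: 'a' vs 'b' => DIFFER
  Position 1: 'd' vs 'd' => same
  Position 2: 'e' vs 'b' => DIFFER
  Position 3: 'd' vs 'b' => DIFFER
Positions that differ: 3

3


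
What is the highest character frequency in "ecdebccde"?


Input: ecdebccde
Character counts:
  'b': 1
  'c': 3
  'd': 2
  'e': 3
Maximum frequency: 3

3


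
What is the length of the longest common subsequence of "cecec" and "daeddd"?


LCS of "cecec" and "daeddd"
DP table:
           d    a    e    d    d    d
      0    0    0    0    0    0    0
  c   0    0    0    0    0    0    0
  e   0    0    0    1    1    1    1
  c   0    0    0    1    1    1    1
  e   0    0    0    1    1    1    1
  c   0    0    0    1    1    1    1
LCS length = dp[5][6] = 1

1


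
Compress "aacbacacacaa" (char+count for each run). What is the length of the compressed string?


Input: aacbacacacaa
Runs:
  'a' x 2 => "a2"
  'c' x 1 => "c1"
  'b' x 1 => "b1"
  'a' x 1 => "a1"
  'c' x 1 => "c1"
  'a' x 1 => "a1"
  'c' x 1 => "c1"
  'a' x 1 => "a1"
  'c' x 1 => "c1"
  'a' x 2 => "a2"
Compressed: "a2c1b1a1c1a1c1a1c1a2"
Compressed length: 20

20


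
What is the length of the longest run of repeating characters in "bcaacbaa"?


Input: "bcaacbaa"
Scanning for longest run:
  Position 1 ('c'): new char, reset run to 1
  Position 2 ('a'): new char, reset run to 1
  Position 3 ('a'): continues run of 'a', length=2
  Position 4 ('c'): new char, reset run to 1
  Position 5 ('b'): new char, reset run to 1
  Position 6 ('a'): new char, reset run to 1
  Position 7 ('a'): continues run of 'a', length=2
Longest run: 'a' with length 2

2


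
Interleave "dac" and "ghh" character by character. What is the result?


Interleaving "dac" and "ghh":
  Position 0: 'd' from first, 'g' from second => "dg"
  Position 1: 'a' from first, 'h' from second => "ah"
  Position 2: 'c' from first, 'h' from second => "ch"
Result: dgahch

dgahch


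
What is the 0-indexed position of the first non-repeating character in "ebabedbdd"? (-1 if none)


Input: ebabedbdd
Character frequencies:
  'a': 1
  'b': 3
  'd': 3
  'e': 2
Scanning left to right for freq == 1:
  Position 0 ('e'): freq=2, skip
  Position 1 ('b'): freq=3, skip
  Position 2 ('a'): unique! => answer = 2

2


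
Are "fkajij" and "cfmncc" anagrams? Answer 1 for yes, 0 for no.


Strings: "fkajij", "cfmncc"
Sorted first:  afijjk
Sorted second: cccfmn
Differ at position 0: 'a' vs 'c' => not anagrams

0


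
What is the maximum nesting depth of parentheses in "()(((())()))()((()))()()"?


Input: "()(((())()))()((()))()()"
Tracking depth:
  Position 0 '(': depth becomes 1
  Position 1 ')': depth becomes 0
  Position 2 '(': depth becomes 1
  Position 3 '(': depth becomes 2
  Position 4 '(': depth becomes 3
  Position 5 '(': depth becomes 4
  Position 6 ')': depth becomes 3
  Position 7 ')': depth becomes 2
  Position 8 '(': depth becomes 3
  Position 9 ')': depth becomes 2
  Position 10 ')': depth becomes 1
  Position 11 ')': depth becomes 0
  Position 12 '(': depth becomes 1
  Position 13 ')': depth becomes 0
  Position 14 '(': depth becomes 1
  Position 15 '(': depth becomes 2
  Position 16 '(': depth becomes 3
  Position 17 ')': depth becomes 2
  Position 18 ')': depth becomes 1
  Position 19 ')': depth becomes 0
  Position 20 '(': depth becomes 1
  Position 21 ')': depth becomes 0
  Position 22 '(': depth becomes 1
  Position 23 ')': depth becomes 0
Maximum depth reached: 4

4


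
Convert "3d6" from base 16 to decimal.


Input: "3d6" in base 16
Positional expansion:
  Digit '3' (value 3) x 16^2 = 768
  Digit 'd' (value 13) x 16^1 = 208
  Digit '6' (value 6) x 16^0 = 6
Sum = 982

982


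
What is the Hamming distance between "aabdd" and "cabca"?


Comparing "aabdd" and "cabca" position by position:
  Position 0: 'a' vs 'c' => differ
  Position 1: 'a' vs 'a' => same
  Position 2: 'b' vs 'b' => same
  Position 3: 'd' vs 'c' => differ
  Position 4: 'd' vs 'a' => differ
Total differences (Hamming distance): 3

3


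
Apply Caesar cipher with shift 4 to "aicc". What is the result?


Caesar cipher: shift "aicc" by 4
  'a' (pos 0) + 4 = pos 4 = 'e'
  'i' (pos 8) + 4 = pos 12 = 'm'
  'c' (pos 2) + 4 = pos 6 = 'g'
  'c' (pos 2) + 4 = pos 6 = 'g'
Result: emgg

emgg


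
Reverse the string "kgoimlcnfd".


Input: kgoimlcnfd
Reading characters right to left:
  Position 9: 'd'
  Position 8: 'f'
  Position 7: 'n'
  Position 6: 'c'
  Position 5: 'l'
  Position 4: 'm'
  Position 3: 'i'
  Position 2: 'o'
  Position 1: 'g'
  Position 0: 'k'
Reversed: dfnclmiogk

dfnclmiogk


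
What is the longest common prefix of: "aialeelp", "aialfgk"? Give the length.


Words: aialeelp, aialfgk
  Position 0: all 'a' => match
  Position 1: all 'i' => match
  Position 2: all 'a' => match
  Position 3: all 'l' => match
  Position 4: ('e', 'f') => mismatch, stop
LCP = "aial" (length 4)

4


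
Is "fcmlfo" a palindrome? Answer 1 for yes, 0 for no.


Input: fcmlfo
Reversed: oflmcf
  Compare pos 0 ('f') with pos 5 ('o'): MISMATCH
  Compare pos 1 ('c') with pos 4 ('f'): MISMATCH
  Compare pos 2 ('m') with pos 3 ('l'): MISMATCH
Result: not a palindrome

0


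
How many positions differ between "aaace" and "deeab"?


Comparing "aaace" and "deeab" position by position:
  Position 0: 'a' vs 'd' => DIFFER
  Position 1: 'a' vs 'e' => DIFFER
  Position 2: 'a' vs 'e' => DIFFER
  Position 3: 'c' vs 'a' => DIFFER
  Position 4: 'e' vs 'b' => DIFFER
Positions that differ: 5

5


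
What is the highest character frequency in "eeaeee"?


Input: eeaeee
Character counts:
  'a': 1
  'e': 5
Maximum frequency: 5

5


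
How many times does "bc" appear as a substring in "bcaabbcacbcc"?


Searching for "bc" in "bcaabbcacbcc"
Scanning each position:
  Position 0: "bc" => MATCH
  Position 1: "ca" => no
  Position 2: "aa" => no
  Position 3: "ab" => no
  Position 4: "bb" => no
  Position 5: "bc" => MATCH
  Position 6: "ca" => no
  Position 7: "ac" => no
  Position 8: "cb" => no
  Position 9: "bc" => MATCH
  Position 10: "cc" => no
Total occurrences: 3

3


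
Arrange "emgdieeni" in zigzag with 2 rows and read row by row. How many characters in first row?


Zigzag "emgdieeni" into 2 rows:
Placing characters:
  'e' => row 0
  'm' => row 1
  'g' => row 0
  'd' => row 1
  'i' => row 0
  'e' => row 1
  'e' => row 0
  'n' => row 1
  'i' => row 0
Rows:
  Row 0: "egiei"
  Row 1: "mden"
First row length: 5

5


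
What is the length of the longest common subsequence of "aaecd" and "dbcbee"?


LCS of "aaecd" and "dbcbee"
DP table:
           d    b    c    b    e    e
      0    0    0    0    0    0    0
  a   0    0    0    0    0    0    0
  a   0    0    0    0    0    0    0
  e   0    0    0    0    0    1    1
  c   0    0    0    1    1    1    1
  d   0    1    1    1    1    1    1
LCS length = dp[5][6] = 1

1


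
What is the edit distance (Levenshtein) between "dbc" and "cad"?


Computing edit distance: "dbc" -> "cad"
DP table:
           c    a    d
      0    1    2    3
  d   1    1    2    2
  b   2    2    2    3
  c   3    2    3    3
Edit distance = dp[3][3] = 3

3


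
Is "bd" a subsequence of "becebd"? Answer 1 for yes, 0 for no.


Check if "bd" is a subsequence of "becebd"
Greedy scan:
  Position 0 ('b'): matches sub[0] = 'b'
  Position 1 ('e'): no match needed
  Position 2 ('c'): no match needed
  Position 3 ('e'): no match needed
  Position 4 ('b'): no match needed
  Position 5 ('d'): matches sub[1] = 'd'
All 2 characters matched => is a subsequence

1


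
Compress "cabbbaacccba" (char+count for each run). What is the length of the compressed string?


Input: cabbbaacccba
Runs:
  'c' x 1 => "c1"
  'a' x 1 => "a1"
  'b' x 3 => "b3"
  'a' x 2 => "a2"
  'c' x 3 => "c3"
  'b' x 1 => "b1"
  'a' x 1 => "a1"
Compressed: "c1a1b3a2c3b1a1"
Compressed length: 14

14


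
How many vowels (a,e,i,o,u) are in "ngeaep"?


Input: ngeaep
Checking each character:
  'n' at position 0: consonant
  'g' at position 1: consonant
  'e' at position 2: vowel (running total: 1)
  'a' at position 3: vowel (running total: 2)
  'e' at position 4: vowel (running total: 3)
  'p' at position 5: consonant
Total vowels: 3

3


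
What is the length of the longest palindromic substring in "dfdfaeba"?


Input: "dfdfaeba"
Checking substrings for palindromes:
  [0:3] "dfd" (len 3) => palindrome
  [1:4] "fdf" (len 3) => palindrome
Longest palindromic substring: "dfd" with length 3

3


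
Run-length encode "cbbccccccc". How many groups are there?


Input: cbbccccccc
Scanning for consecutive runs:
  Group 1: 'c' x 1 (positions 0-0)
  Group 2: 'b' x 2 (positions 1-2)
  Group 3: 'c' x 7 (positions 3-9)
Total groups: 3

3


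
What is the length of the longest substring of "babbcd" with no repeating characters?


Input: "babbcd"
Sliding window (track last position of each char):
  Position 0 ('b'): window [0,0] length 1 -- new best
  Position 1 ('a'): window [0,1] length 2 -- new best
  Position 2 ('b'): repeat (last at 0), move window start to 1
  Position 2 ('b'): window [1,2] length 2
  Position 3 ('b'): repeat (last at 2), move window start to 3
  Position 3 ('b'): window [3,3] length 1
  Position 4 ('c'): window [3,4] length 2
  Position 5 ('d'): window [3,5] length 3 -- new best
Longest substring with no repeats: "bcd" with length 3

3


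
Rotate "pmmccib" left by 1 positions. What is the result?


Input: "pmmccib", rotate left by 1
First 1 characters: "p"
Remaining characters: "mmccib"
Concatenate remaining + first: "mmccib" + "p" = "mmccibp"

mmccibp


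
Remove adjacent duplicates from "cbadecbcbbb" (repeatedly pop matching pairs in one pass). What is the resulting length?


Input: cbadecbcbbb
Stack-based adjacent duplicate removal:
  Read 'c': push. Stack: c
  Read 'b': push. Stack: cb
  Read 'a': push. Stack: cba
  Read 'd': push. Stack: cbad
  Read 'e': push. Stack: cbade
  Read 'c': push. Stack: cbadec
  Read 'b': push. Stack: cbadecb
  Read 'c': push. Stack: cbadecbc
  Read 'b': push. Stack: cbadecbcb
  Read 'b': matches stack top 'b' => pop. Stack: cbadecbc
  Read 'b': push. Stack: cbadecbcb
Final stack: "cbadecbcb" (length 9)

9


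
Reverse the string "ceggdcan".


Input: ceggdcan
Reading characters right to left:
  Position 7: 'n'
  Position 6: 'a'
  Position 5: 'c'
  Position 4: 'd'
  Position 3: 'g'
  Position 2: 'g'
  Position 1: 'e'
  Position 0: 'c'
Reversed: nacdggec

nacdggec


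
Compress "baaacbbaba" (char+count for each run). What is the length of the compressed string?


Input: baaacbbaba
Runs:
  'b' x 1 => "b1"
  'a' x 3 => "a3"
  'c' x 1 => "c1"
  'b' x 2 => "b2"
  'a' x 1 => "a1"
  'b' x 1 => "b1"
  'a' x 1 => "a1"
Compressed: "b1a3c1b2a1b1a1"
Compressed length: 14

14


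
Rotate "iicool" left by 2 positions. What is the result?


Input: "iicool", rotate left by 2
First 2 characters: "ii"
Remaining characters: "cool"
Concatenate remaining + first: "cool" + "ii" = "coolii"

coolii


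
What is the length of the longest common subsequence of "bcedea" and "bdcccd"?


LCS of "bcedea" and "bdcccd"
DP table:
           b    d    c    c    c    d
      0    0    0    0    0    0    0
  b   0    1    1    1    1    1    1
  c   0    1    1    2    2    2    2
  e   0    1    1    2    2    2    2
  d   0    1    2    2    2    2    3
  e   0    1    2    2    2    2    3
  a   0    1    2    2    2    2    3
LCS length = dp[6][6] = 3

3


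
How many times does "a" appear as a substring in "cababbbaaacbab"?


Searching for "a" in "cababbbaaacbab"
Scanning each position:
  Position 0: "c" => no
  Position 1: "a" => MATCH
  Position 2: "b" => no
  Position 3: "a" => MATCH
  Position 4: "b" => no
  Position 5: "b" => no
  Position 6: "b" => no
  Position 7: "a" => MATCH
  Position 8: "a" => MATCH
  Position 9: "a" => MATCH
  Position 10: "c" => no
  Position 11: "b" => no
  Position 12: "a" => MATCH
  Position 13: "b" => no
Total occurrences: 6

6


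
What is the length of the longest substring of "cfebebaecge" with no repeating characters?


Input: "cfebebaecge"
Sliding window (track last position of each char):
  Position 0 ('c'): window [0,0] length 1 -- new best
  Position 1 ('f'): window [0,1] length 2 -- new best
  Position 2 ('e'): window [0,2] length 3 -- new best
  Position 3 ('b'): window [0,3] length 4 -- new best
  Position 4 ('e'): repeat (last at 2), move window start to 3
  Position 4 ('e'): window [3,4] length 2
  Position 5 ('b'): repeat (last at 3), move window start to 4
  Position 5 ('b'): window [4,5] length 2
  Position 6 ('a'): window [4,6] length 3
  Position 7 ('e'): repeat (last at 4), move window start to 5
  Position 7 ('e'): window [5,7] length 3
  Position 8 ('c'): window [5,8] length 4
  Position 9 ('g'): window [5,9] length 5 -- new best
  Position 10 ('e'): repeat (last at 7), move window start to 8
  Position 10 ('e'): window [8,10] length 3
Longest substring with no repeats: "baecg" with length 5

5


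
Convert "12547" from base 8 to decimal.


Input: "12547" in base 8
Positional expansion:
  Digit '1' (value 1) x 8^4 = 4096
  Digit '2' (value 2) x 8^3 = 1024
  Digit '5' (value 5) x 8^2 = 320
  Digit '4' (value 4) x 8^1 = 32
  Digit '7' (value 7) x 8^0 = 7
Sum = 5479

5479


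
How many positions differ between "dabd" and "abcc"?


Comparing "dabd" and "abcc" position by position:
  Position 0: 'd' vs 'a' => DIFFER
  Position 1: 'a' vs 'b' => DIFFER
  Position 2: 'b' vs 'c' => DIFFER
  Position 3: 'd' vs 'c' => DIFFER
Positions that differ: 4

4


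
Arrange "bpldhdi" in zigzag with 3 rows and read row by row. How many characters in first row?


Zigzag "bpldhdi" into 3 rows:
Placing characters:
  'b' => row 0
  'p' => row 1
  'l' => row 2
  'd' => row 1
  'h' => row 0
  'd' => row 1
  'i' => row 2
Rows:
  Row 0: "bh"
  Row 1: "pdd"
  Row 2: "li"
First row length: 2

2


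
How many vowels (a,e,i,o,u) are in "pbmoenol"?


Input: pbmoenol
Checking each character:
  'p' at position 0: consonant
  'b' at position 1: consonant
  'm' at position 2: consonant
  'o' at position 3: vowel (running total: 1)
  'e' at position 4: vowel (running total: 2)
  'n' at position 5: consonant
  'o' at position 6: vowel (running total: 3)
  'l' at position 7: consonant
Total vowels: 3

3


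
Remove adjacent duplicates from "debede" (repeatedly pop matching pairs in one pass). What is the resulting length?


Input: debede
Stack-based adjacent duplicate removal:
  Read 'd': push. Stack: d
  Read 'e': push. Stack: de
  Read 'b': push. Stack: deb
  Read 'e': push. Stack: debe
  Read 'd': push. Stack: debed
  Read 'e': push. Stack: debede
Final stack: "debede" (length 6)

6


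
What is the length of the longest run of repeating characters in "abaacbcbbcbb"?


Input: "abaacbcbbcbb"
Scanning for longest run:
  Position 1 ('b'): new char, reset run to 1
  Position 2 ('a'): new char, reset run to 1
  Position 3 ('a'): continues run of 'a', length=2
  Position 4 ('c'): new char, reset run to 1
  Position 5 ('b'): new char, reset run to 1
  Position 6 ('c'): new char, reset run to 1
  Position 7 ('b'): new char, reset run to 1
  Position 8 ('b'): continues run of 'b', length=2
  Position 9 ('c'): new char, reset run to 1
  Position 10 ('b'): new char, reset run to 1
  Position 11 ('b'): continues run of 'b', length=2
Longest run: 'a' with length 2

2


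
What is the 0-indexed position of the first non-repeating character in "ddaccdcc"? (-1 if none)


Input: ddaccdcc
Character frequencies:
  'a': 1
  'c': 4
  'd': 3
Scanning left to right for freq == 1:
  Position 0 ('d'): freq=3, skip
  Position 1 ('d'): freq=3, skip
  Position 2 ('a'): unique! => answer = 2

2


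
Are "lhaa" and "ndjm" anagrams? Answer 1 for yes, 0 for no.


Strings: "lhaa", "ndjm"
Sorted first:  aahl
Sorted second: djmn
Differ at position 0: 'a' vs 'd' => not anagrams

0


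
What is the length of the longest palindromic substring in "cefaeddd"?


Input: "cefaeddd"
Checking substrings for palindromes:
  [5:8] "ddd" (len 3) => palindrome
  [5:7] "dd" (len 2) => palindrome
  [6:8] "dd" (len 2) => palindrome
Longest palindromic substring: "ddd" with length 3

3


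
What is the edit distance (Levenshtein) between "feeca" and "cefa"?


Computing edit distance: "feeca" -> "cefa"
DP table:
           c    e    f    a
      0    1    2    3    4
  f   1    1    2    2    3
  e   2    2    1    2    3
  e   3    3    2    2    3
  c   4    3    3    3    3
  a   5    4    4    4    3
Edit distance = dp[5][4] = 3

3


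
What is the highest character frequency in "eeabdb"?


Input: eeabdb
Character counts:
  'a': 1
  'b': 2
  'd': 1
  'e': 2
Maximum frequency: 2

2


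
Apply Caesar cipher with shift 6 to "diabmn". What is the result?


Caesar cipher: shift "diabmn" by 6
  'd' (pos 3) + 6 = pos 9 = 'j'
  'i' (pos 8) + 6 = pos 14 = 'o'
  'a' (pos 0) + 6 = pos 6 = 'g'
  'b' (pos 1) + 6 = pos 7 = 'h'
  'm' (pos 12) + 6 = pos 18 = 's'
  'n' (pos 13) + 6 = pos 19 = 't'
Result: joghst

joghst


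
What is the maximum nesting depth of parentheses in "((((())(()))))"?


Input: "((((())(()))))"
Tracking depth:
  Position 0 '(': depth becomes 1
  Position 1 '(': depth becomes 2
  Position 2 '(': depth becomes 3
  Position 3 '(': depth becomes 4
  Position 4 '(': depth becomes 5
  Position 5 ')': depth becomes 4
  Position 6 ')': depth becomes 3
  Position 7 '(': depth becomes 4
  Position 8 '(': depth becomes 5
  Position 9 ')': depth becomes 4
  Position 10 ')': depth becomes 3
  Position 11 ')': depth becomes 2
  Position 12 ')': depth becomes 1
  Position 13 ')': depth becomes 0
Maximum depth reached: 5

5


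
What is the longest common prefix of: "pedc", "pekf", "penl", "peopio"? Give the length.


Words: pedc, pekf, penl, peopio
  Position 0: all 'p' => match
  Position 1: all 'e' => match
  Position 2: ('d', 'k', 'n', 'o') => mismatch, stop
LCP = "pe" (length 2)

2


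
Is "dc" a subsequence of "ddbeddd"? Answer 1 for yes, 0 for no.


Check if "dc" is a subsequence of "ddbeddd"
Greedy scan:
  Position 0 ('d'): matches sub[0] = 'd'
  Position 1 ('d'): no match needed
  Position 2 ('b'): no match needed
  Position 3 ('e'): no match needed
  Position 4 ('d'): no match needed
  Position 5 ('d'): no match needed
  Position 6 ('d'): no match needed
Only matched 1/2 characters => not a subsequence

0


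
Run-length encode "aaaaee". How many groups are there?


Input: aaaaee
Scanning for consecutive runs:
  Group 1: 'a' x 4 (positions 0-3)
  Group 2: 'e' x 2 (positions 4-5)
Total groups: 2

2


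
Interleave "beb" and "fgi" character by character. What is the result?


Interleaving "beb" and "fgi":
  Position 0: 'b' from first, 'f' from second => "bf"
  Position 1: 'e' from first, 'g' from second => "eg"
  Position 2: 'b' from first, 'i' from second => "bi"
Result: bfegbi

bfegbi


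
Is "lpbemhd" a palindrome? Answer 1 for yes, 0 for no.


Input: lpbemhd
Reversed: dhmebpl
  Compare pos 0 ('l') with pos 6 ('d'): MISMATCH
  Compare pos 1 ('p') with pos 5 ('h'): MISMATCH
  Compare pos 2 ('b') with pos 4 ('m'): MISMATCH
Result: not a palindrome

0


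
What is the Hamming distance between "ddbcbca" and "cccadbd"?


Comparing "ddbcbca" and "cccadbd" position by position:
  Position 0: 'd' vs 'c' => differ
  Position 1: 'd' vs 'c' => differ
  Position 2: 'b' vs 'c' => differ
  Position 3: 'c' vs 'a' => differ
  Position 4: 'b' vs 'd' => differ
  Position 5: 'c' vs 'b' => differ
  Position 6: 'a' vs 'd' => differ
Total differences (Hamming distance): 7

7


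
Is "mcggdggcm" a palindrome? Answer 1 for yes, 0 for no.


Input: mcggdggcm
Reversed: mcggdggcm
  Compare pos 0 ('m') with pos 8 ('m'): match
  Compare pos 1 ('c') with pos 7 ('c'): match
  Compare pos 2 ('g') with pos 6 ('g'): match
  Compare pos 3 ('g') with pos 5 ('g'): match
Result: palindrome

1


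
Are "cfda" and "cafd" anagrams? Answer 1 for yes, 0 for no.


Strings: "cfda", "cafd"
Sorted first:  acdf
Sorted second: acdf
Sorted forms match => anagrams

1


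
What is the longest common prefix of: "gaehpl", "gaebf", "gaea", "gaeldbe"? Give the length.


Words: gaehpl, gaebf, gaea, gaeldbe
  Position 0: all 'g' => match
  Position 1: all 'a' => match
  Position 2: all 'e' => match
  Position 3: ('h', 'b', 'a', 'l') => mismatch, stop
LCP = "gae" (length 3)

3


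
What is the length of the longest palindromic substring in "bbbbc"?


Input: "bbbbc"
Checking substrings for palindromes:
  [0:4] "bbbb" (len 4) => palindrome
  [0:3] "bbb" (len 3) => palindrome
  [1:4] "bbb" (len 3) => palindrome
  [0:2] "bb" (len 2) => palindrome
  [1:3] "bb" (len 2) => palindrome
  [2:4] "bb" (len 2) => palindrome
Longest palindromic substring: "bbbb" with length 4

4


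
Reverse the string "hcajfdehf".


Input: hcajfdehf
Reading characters right to left:
  Position 8: 'f'
  Position 7: 'h'
  Position 6: 'e'
  Position 5: 'd'
  Position 4: 'f'
  Position 3: 'j'
  Position 2: 'a'
  Position 1: 'c'
  Position 0: 'h'
Reversed: fhedfjach

fhedfjach


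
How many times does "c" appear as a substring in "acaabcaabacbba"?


Searching for "c" in "acaabcaabacbba"
Scanning each position:
  Position 0: "a" => no
  Position 1: "c" => MATCH
  Position 2: "a" => no
  Position 3: "a" => no
  Position 4: "b" => no
  Position 5: "c" => MATCH
  Position 6: "a" => no
  Position 7: "a" => no
  Position 8: "b" => no
  Position 9: "a" => no
  Position 10: "c" => MATCH
  Position 11: "b" => no
  Position 12: "b" => no
  Position 13: "a" => no
Total occurrences: 3

3


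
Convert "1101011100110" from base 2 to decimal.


Input: "1101011100110" in base 2
Positional expansion:
  Digit '1' (value 1) x 2^12 = 4096
  Digit '1' (value 1) x 2^11 = 2048
  Digit '0' (value 0) x 2^10 = 0
  Digit '1' (value 1) x 2^9 = 512
  Digit '0' (value 0) x 2^8 = 0
  Digit '1' (value 1) x 2^7 = 128
  Digit '1' (value 1) x 2^6 = 64
  Digit '1' (value 1) x 2^5 = 32
  Digit '0' (value 0) x 2^4 = 0
  Digit '0' (value 0) x 2^3 = 0
  Digit '1' (value 1) x 2^2 = 4
  Digit '1' (value 1) x 2^1 = 2
  Digit '0' (value 0) x 2^0 = 0
Sum = 6886

6886


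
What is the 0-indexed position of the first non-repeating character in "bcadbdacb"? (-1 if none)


Input: bcadbdacb
Character frequencies:
  'a': 2
  'b': 3
  'c': 2
  'd': 2
Scanning left to right for freq == 1:
  Position 0 ('b'): freq=3, skip
  Position 1 ('c'): freq=2, skip
  Position 2 ('a'): freq=2, skip
  Position 3 ('d'): freq=2, skip
  Position 4 ('b'): freq=3, skip
  Position 5 ('d'): freq=2, skip
  Position 6 ('a'): freq=2, skip
  Position 7 ('c'): freq=2, skip
  Position 8 ('b'): freq=3, skip
  No unique character found => answer = -1

-1


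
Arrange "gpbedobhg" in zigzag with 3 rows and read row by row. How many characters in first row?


Zigzag "gpbedobhg" into 3 rows:
Placing characters:
  'g' => row 0
  'p' => row 1
  'b' => row 2
  'e' => row 1
  'd' => row 0
  'o' => row 1
  'b' => row 2
  'h' => row 1
  'g' => row 0
Rows:
  Row 0: "gdg"
  Row 1: "peoh"
  Row 2: "bb"
First row length: 3

3


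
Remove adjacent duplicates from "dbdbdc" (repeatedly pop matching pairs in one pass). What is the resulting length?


Input: dbdbdc
Stack-based adjacent duplicate removal:
  Read 'd': push. Stack: d
  Read 'b': push. Stack: db
  Read 'd': push. Stack: dbd
  Read 'b': push. Stack: dbdb
  Read 'd': push. Stack: dbdbd
  Read 'c': push. Stack: dbdbdc
Final stack: "dbdbdc" (length 6)

6


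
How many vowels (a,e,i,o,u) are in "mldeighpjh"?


Input: mldeighpjh
Checking each character:
  'm' at position 0: consonant
  'l' at position 1: consonant
  'd' at position 2: consonant
  'e' at position 3: vowel (running total: 1)
  'i' at position 4: vowel (running total: 2)
  'g' at position 5: consonant
  'h' at position 6: consonant
  'p' at position 7: consonant
  'j' at position 8: consonant
  'h' at position 9: consonant
Total vowels: 2

2


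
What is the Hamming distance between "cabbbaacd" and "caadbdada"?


Comparing "cabbbaacd" and "caadbdada" position by position:
  Position 0: 'c' vs 'c' => same
  Position 1: 'a' vs 'a' => same
  Position 2: 'b' vs 'a' => differ
  Position 3: 'b' vs 'd' => differ
  Position 4: 'b' vs 'b' => same
  Position 5: 'a' vs 'd' => differ
  Position 6: 'a' vs 'a' => same
  Position 7: 'c' vs 'd' => differ
  Position 8: 'd' vs 'a' => differ
Total differences (Hamming distance): 5

5


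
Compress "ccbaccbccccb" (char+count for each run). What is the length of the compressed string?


Input: ccbaccbccccb
Runs:
  'c' x 2 => "c2"
  'b' x 1 => "b1"
  'a' x 1 => "a1"
  'c' x 2 => "c2"
  'b' x 1 => "b1"
  'c' x 4 => "c4"
  'b' x 1 => "b1"
Compressed: "c2b1a1c2b1c4b1"
Compressed length: 14

14


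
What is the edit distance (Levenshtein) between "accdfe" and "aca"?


Computing edit distance: "accdfe" -> "aca"
DP table:
           a    c    a
      0    1    2    3
  a   1    0    1    2
  c   2    1    0    1
  c   3    2    1    1
  d   4    3    2    2
  f   5    4    3    3
  e   6    5    4    4
Edit distance = dp[6][3] = 4

4


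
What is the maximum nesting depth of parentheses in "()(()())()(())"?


Input: "()(()())()(())"
Tracking depth:
  Position 0 '(': depth becomes 1
  Position 1 ')': depth becomes 0
  Position 2 '(': depth becomes 1
  Position 3 '(': depth becomes 2
  Position 4 ')': depth becomes 1
  Position 5 '(': depth becomes 2
  Position 6 ')': depth becomes 1
  Position 7 ')': depth becomes 0
  Position 8 '(': depth becomes 1
  Position 9 ')': depth becomes 0
  Position 10 '(': depth becomes 1
  Position 11 '(': depth becomes 2
  Position 12 ')': depth becomes 1
  Position 13 ')': depth becomes 0
Maximum depth reached: 2

2


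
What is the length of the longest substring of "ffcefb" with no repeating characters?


Input: "ffcefb"
Sliding window (track last position of each char):
  Position 0 ('f'): window [0,0] length 1 -- new best
  Position 1 ('f'): repeat (last at 0), move window start to 1
  Position 1 ('f'): window [1,1] length 1
  Position 2 ('c'): window [1,2] length 2 -- new best
  Position 3 ('e'): window [1,3] length 3 -- new best
  Position 4 ('f'): repeat (last at 1), move window start to 2
  Position 4 ('f'): window [2,4] length 3
  Position 5 ('b'): window [2,5] length 4 -- new best
Longest substring with no repeats: "cefb" with length 4

4


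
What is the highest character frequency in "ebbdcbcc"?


Input: ebbdcbcc
Character counts:
  'b': 3
  'c': 3
  'd': 1
  'e': 1
Maximum frequency: 3

3


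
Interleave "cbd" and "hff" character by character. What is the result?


Interleaving "cbd" and "hff":
  Position 0: 'c' from first, 'h' from second => "ch"
  Position 1: 'b' from first, 'f' from second => "bf"
  Position 2: 'd' from first, 'f' from second => "df"
Result: chbfdf

chbfdf


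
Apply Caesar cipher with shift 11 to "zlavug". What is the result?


Caesar cipher: shift "zlavug" by 11
  'z' (pos 25) + 11 = pos 10 = 'k'
  'l' (pos 11) + 11 = pos 22 = 'w'
  'a' (pos 0) + 11 = pos 11 = 'l'
  'v' (pos 21) + 11 = pos 6 = 'g'
  'u' (pos 20) + 11 = pos 5 = 'f'
  'g' (pos 6) + 11 = pos 17 = 'r'
Result: kwlgfr

kwlgfr


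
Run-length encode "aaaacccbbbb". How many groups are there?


Input: aaaacccbbbb
Scanning for consecutive runs:
  Group 1: 'a' x 4 (positions 0-3)
  Group 2: 'c' x 3 (positions 4-6)
  Group 3: 'b' x 4 (positions 7-10)
Total groups: 3

3


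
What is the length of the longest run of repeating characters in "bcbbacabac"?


Input: "bcbbacabac"
Scanning for longest run:
  Position 1 ('c'): new char, reset run to 1
  Position 2 ('b'): new char, reset run to 1
  Position 3 ('b'): continues run of 'b', length=2
  Position 4 ('a'): new char, reset run to 1
  Position 5 ('c'): new char, reset run to 1
  Position 6 ('a'): new char, reset run to 1
  Position 7 ('b'): new char, reset run to 1
  Position 8 ('a'): new char, reset run to 1
  Position 9 ('c'): new char, reset run to 1
Longest run: 'b' with length 2

2


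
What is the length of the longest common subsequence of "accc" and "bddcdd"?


LCS of "accc" and "bddcdd"
DP table:
           b    d    d    c    d    d
      0    0    0    0    0    0    0
  a   0    0    0    0    0    0    0
  c   0    0    0    0    1    1    1
  c   0    0    0    0    1    1    1
  c   0    0    0    0    1    1    1
LCS length = dp[4][6] = 1

1


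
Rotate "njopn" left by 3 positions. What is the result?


Input: "njopn", rotate left by 3
First 3 characters: "njo"
Remaining characters: "pn"
Concatenate remaining + first: "pn" + "njo" = "pnnjo"

pnnjo


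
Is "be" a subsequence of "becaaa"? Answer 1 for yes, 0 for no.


Check if "be" is a subsequence of "becaaa"
Greedy scan:
  Position 0 ('b'): matches sub[0] = 'b'
  Position 1 ('e'): matches sub[1] = 'e'
  Position 2 ('c'): no match needed
  Position 3 ('a'): no match needed
  Position 4 ('a'): no match needed
  Position 5 ('a'): no match needed
All 2 characters matched => is a subsequence

1


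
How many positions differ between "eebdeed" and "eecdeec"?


Comparing "eebdeed" and "eecdeec" position by position:
  Position 0: 'e' vs 'e' => same
  Position 1: 'e' vs 'e' => same
  Position 2: 'b' vs 'c' => DIFFER
  Position 3: 'd' vs 'd' => same
  Position 4: 'e' vs 'e' => same
  Position 5: 'e' vs 'e' => same
  Position 6: 'd' vs 'c' => DIFFER
Positions that differ: 2

2


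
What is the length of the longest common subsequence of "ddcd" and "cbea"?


LCS of "ddcd" and "cbea"
DP table:
           c    b    e    a
      0    0    0    0    0
  d   0    0    0    0    0
  d   0    0    0    0    0
  c   0    1    1    1    1
  d   0    1    1    1    1
LCS length = dp[4][4] = 1

1


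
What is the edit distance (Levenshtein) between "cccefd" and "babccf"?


Computing edit distance: "cccefd" -> "babccf"
DP table:
           b    a    b    c    c    f
      0    1    2    3    4    5    6
  c   1    1    2    3    3    4    5
  c   2    2    2    3    3    3    4
  c   3    3    3    3    3    3    4
  e   4    4    4    4    4    4    4
  f   5    5    5    5    5    5    4
  d   6    6    6    6    6    6    5
Edit distance = dp[6][6] = 5

5


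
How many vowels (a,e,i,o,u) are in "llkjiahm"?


Input: llkjiahm
Checking each character:
  'l' at position 0: consonant
  'l' at position 1: consonant
  'k' at position 2: consonant
  'j' at position 3: consonant
  'i' at position 4: vowel (running total: 1)
  'a' at position 5: vowel (running total: 2)
  'h' at position 6: consonant
  'm' at position 7: consonant
Total vowels: 2

2


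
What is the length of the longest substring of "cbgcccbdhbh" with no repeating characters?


Input: "cbgcccbdhbh"
Sliding window (track last position of each char):
  Position 0 ('c'): window [0,0] length 1 -- new best
  Position 1 ('b'): window [0,1] length 2 -- new best
  Position 2 ('g'): window [0,2] length 3 -- new best
  Position 3 ('c'): repeat (last at 0), move window start to 1
  Position 3 ('c'): window [1,3] length 3
  Position 4 ('c'): repeat (last at 3), move window start to 4
  Position 4 ('c'): window [4,4] length 1
  Position 5 ('c'): repeat (last at 4), move window start to 5
  Position 5 ('c'): window [5,5] length 1
  Position 6 ('b'): window [5,6] length 2
  Position 7 ('d'): window [5,7] length 3
  Position 8 ('h'): window [5,8] length 4 -- new best
  Position 9 ('b'): repeat (last at 6), move window start to 7
  Position 9 ('b'): window [7,9] length 3
  Position 10 ('h'): repeat (last at 8), move window start to 9
  Position 10 ('h'): window [9,10] length 2
Longest substring with no repeats: "cbdh" with length 4

4


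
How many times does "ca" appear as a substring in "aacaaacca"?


Searching for "ca" in "aacaaacca"
Scanning each position:
  Position 0: "aa" => no
  Position 1: "ac" => no
  Position 2: "ca" => MATCH
  Position 3: "aa" => no
  Position 4: "aa" => no
  Position 5: "ac" => no
  Position 6: "cc" => no
  Position 7: "ca" => MATCH
Total occurrences: 2

2


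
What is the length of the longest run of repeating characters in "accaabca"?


Input: "accaabca"
Scanning for longest run:
  Position 1 ('c'): new char, reset run to 1
  Position 2 ('c'): continues run of 'c', length=2
  Position 3 ('a'): new char, reset run to 1
  Position 4 ('a'): continues run of 'a', length=2
  Position 5 ('b'): new char, reset run to 1
  Position 6 ('c'): new char, reset run to 1
  Position 7 ('a'): new char, reset run to 1
Longest run: 'c' with length 2

2
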